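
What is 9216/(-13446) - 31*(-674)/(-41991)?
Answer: -12369070/10455759 ≈ -1.1830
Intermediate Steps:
9216/(-13446) - 31*(-674)/(-41991) = 9216*(-1/13446) + 20894*(-1/41991) = -512/747 - 20894/41991 = -12369070/10455759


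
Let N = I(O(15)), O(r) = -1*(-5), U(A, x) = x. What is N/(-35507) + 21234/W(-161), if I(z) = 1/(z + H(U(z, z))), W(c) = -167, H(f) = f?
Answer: -7539556547/59296690 ≈ -127.15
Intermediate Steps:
O(r) = 5
I(z) = 1/(2*z) (I(z) = 1/(z + z) = 1/(2*z))
N = 1/10 (N = (1/2)/5 = (1/2)*(1/5) = 1/10 ≈ 0.10000)
N/(-35507) + 21234/W(-161) = (1/10)/(-35507) + 21234/(-167) = (1/10)*(-1/35507) + 21234*(-1/167) = -1/355070 - 21234/167 = -7539556547/59296690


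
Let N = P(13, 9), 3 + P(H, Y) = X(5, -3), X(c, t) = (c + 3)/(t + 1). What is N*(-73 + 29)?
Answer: 308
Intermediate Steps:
X(c, t) = (3 + c)/(1 + t)
P(H, Y) = -7 (P(H, Y) = -3 + (3 + 5)/(1 - 3) = -3 + 8/(-2) = -3 - ½*8 = -3 - 4 = -7)
N = -7
N*(-73 + 29) = -7*(-73 + 29) = -7*(-44) = 308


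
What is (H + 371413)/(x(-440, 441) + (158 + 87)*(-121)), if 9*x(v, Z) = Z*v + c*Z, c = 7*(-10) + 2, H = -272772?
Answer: -98641/54537 ≈ -1.8087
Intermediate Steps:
c = -68 (c = -70 + 2 = -68)
x(v, Z) = -68*Z/9 + Z*v/9 (x(v, Z) = (Z*v - 68*Z)/9 = (-68*Z + Z*v)/9 = -68*Z/9 + Z*v/9)
(H + 371413)/(x(-440, 441) + (158 + 87)*(-121)) = (-272772 + 371413)/((⅑)*441*(-68 - 440) + (158 + 87)*(-121)) = 98641/((⅑)*441*(-508) + 245*(-121)) = 98641/(-24892 - 29645) = 98641/(-54537) = 98641*(-1/54537) = -98641/54537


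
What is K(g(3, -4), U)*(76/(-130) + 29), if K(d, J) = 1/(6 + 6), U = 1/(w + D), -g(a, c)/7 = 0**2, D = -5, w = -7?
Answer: 1847/780 ≈ 2.3680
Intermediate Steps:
g(a, c) = 0 (g(a, c) = -7*0**2 = -7*0 = 0)
U = -1/12 (U = 1/(-7 - 5) = 1/(-12) = -1/12 ≈ -0.083333)
K(d, J) = 1/12
K(g(3, -4), U)*(76/(-130) + 29) = (76/(-130) + 29)/12 = (76*(-1/130) + 29)/12 = (-38/65 + 29)/12 = (1/12)*(1847/65) = 1847/780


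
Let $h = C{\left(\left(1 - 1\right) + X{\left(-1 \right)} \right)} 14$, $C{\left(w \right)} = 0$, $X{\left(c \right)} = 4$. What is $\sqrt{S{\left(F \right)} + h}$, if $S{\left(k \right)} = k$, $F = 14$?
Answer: $\sqrt{14} \approx 3.7417$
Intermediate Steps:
$h = 0$ ($h = 0 \cdot 14 = 0$)
$\sqrt{S{\left(F \right)} + h} = \sqrt{14 + 0} = \sqrt{14}$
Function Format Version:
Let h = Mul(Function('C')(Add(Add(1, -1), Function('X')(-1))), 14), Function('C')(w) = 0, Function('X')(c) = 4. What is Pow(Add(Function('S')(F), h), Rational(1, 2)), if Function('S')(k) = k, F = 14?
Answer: Pow(14, Rational(1, 2)) ≈ 3.7417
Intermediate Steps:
h = 0 (h = Mul(0, 14) = 0)
Pow(Add(Function('S')(F), h), Rational(1, 2)) = Pow(Add(14, 0), Rational(1, 2)) = Pow(14, Rational(1, 2))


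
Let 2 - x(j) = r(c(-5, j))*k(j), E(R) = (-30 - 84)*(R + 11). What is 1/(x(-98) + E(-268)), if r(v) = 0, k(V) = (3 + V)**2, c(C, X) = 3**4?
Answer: 1/29300 ≈ 3.4130e-5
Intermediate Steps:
c(C, X) = 81
E(R) = -1254 - 114*R (E(R) = -114*(11 + R) = -1254 - 114*R)
x(j) = 2 (x(j) = 2 - 0*(3 + j)**2 = 2 - 1*0 = 2 + 0 = 2)
1/(x(-98) + E(-268)) = 1/(2 + (-1254 - 114*(-268))) = 1/(2 + (-1254 + 30552)) = 1/(2 + 29298) = 1/29300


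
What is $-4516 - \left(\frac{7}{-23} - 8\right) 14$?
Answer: $- \frac{101194}{23} \approx -4399.7$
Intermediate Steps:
$-4516 - \left(\frac{7}{-23} - 8\right) 14 = -4516 - \left(7 \left(- \frac{1}{23}\right) - 8\right) 14 = -4516 - \left(- \frac{7}{23} - 8\right) 14 = -4516 - \left(- \frac{191}{23}\right) 14 = -4516 - - \frac{2674}{23} = -4516 + \frac{2674}{23} = - \frac{101194}{23}$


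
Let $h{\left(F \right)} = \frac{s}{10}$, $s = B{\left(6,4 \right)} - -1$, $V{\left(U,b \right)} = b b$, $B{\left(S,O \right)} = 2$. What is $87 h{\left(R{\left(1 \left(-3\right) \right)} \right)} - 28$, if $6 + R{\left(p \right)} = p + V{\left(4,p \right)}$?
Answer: $- \frac{19}{10} \approx -1.9$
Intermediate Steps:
$V{\left(U,b \right)} = b^{2}$
$s = 3$ ($s = 2 - -1 = 2 + 1 = 3$)
$R{\left(p \right)} = -6 + p + p^{2}$ ($R{\left(p \right)} = -6 + \left(p + p^{2}\right) = -6 + p + p^{2}$)
$h{\left(F \right)} = \frac{3}{10}$
$87 h{\left(R{\left(1 \left(-3\right) \right)} \right)} - 28 = 87 \cdot \frac{3}{10} - 28 = \frac{261}{10} - 28 = - \frac{19}{10}$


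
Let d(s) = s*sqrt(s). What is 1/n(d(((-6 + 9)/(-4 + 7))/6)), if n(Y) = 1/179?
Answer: 179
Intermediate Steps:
d(s) = s**(3/2)
n(Y) = 1/179
1/n(d(((-6 + 9)/(-4 + 7))/6)) = 1/(1/179) = 179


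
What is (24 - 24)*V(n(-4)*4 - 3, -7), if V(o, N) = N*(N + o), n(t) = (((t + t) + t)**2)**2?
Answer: 0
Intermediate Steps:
n(t) = 81*t**4 (n(t) = ((2*t + t)**2)**2 = ((3*t)**2)**2 = (9*t**2)**2 = 81*t**4)
(24 - 24)*V(n(-4)*4 - 3, -7) = (24 - 24)*(-7*(-7 + ((81*(-4)**4)*4 - 3))) = 0*(-7*(-7 + ((81*256)*4 - 3))) = 0*(-7*(-7 + (20736*4 - 3))) = 0*(-7*(-7 + (82944 - 3))) = 0*(-7*(-7 + 82941)) = 0*(-7*82934) = 0*(-580538) = 0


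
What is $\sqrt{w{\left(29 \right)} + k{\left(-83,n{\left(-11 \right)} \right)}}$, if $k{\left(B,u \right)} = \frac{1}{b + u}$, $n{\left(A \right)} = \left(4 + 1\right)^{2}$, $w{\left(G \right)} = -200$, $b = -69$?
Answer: $\frac{i \sqrt{96811}}{22} \approx 14.143 i$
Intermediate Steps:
$n{\left(A \right)} = 25$ ($n{\left(A \right)} = 5^{2} = 25$)
$k{\left(B,u \right)} = \frac{1}{-69 + u}$
$\sqrt{w{\left(29 \right)} + k{\left(-83,n{\left(-11 \right)} \right)}} = \sqrt{-200 + \frac{1}{-69 + 25}} = \sqrt{-200 + \frac{1}{-44}} = \sqrt{-200 - \frac{1}{44}} = \sqrt{- \frac{8801}{44}} = \frac{i \sqrt{96811}}{22}$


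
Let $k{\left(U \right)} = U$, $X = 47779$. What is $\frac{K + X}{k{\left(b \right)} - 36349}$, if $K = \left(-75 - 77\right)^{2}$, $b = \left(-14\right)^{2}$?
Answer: $- \frac{70883}{36153} \approx -1.9606$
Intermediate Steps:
$b = 196$
$K = 23104$ ($K = \left(-152\right)^{2} = 23104$)
$\frac{K + X}{k{\left(b \right)} - 36349} = \frac{23104 + 47779}{196 - 36349} = \frac{70883}{-36153} = 70883 \left(- \frac{1}{36153}\right) = - \frac{70883}{36153}$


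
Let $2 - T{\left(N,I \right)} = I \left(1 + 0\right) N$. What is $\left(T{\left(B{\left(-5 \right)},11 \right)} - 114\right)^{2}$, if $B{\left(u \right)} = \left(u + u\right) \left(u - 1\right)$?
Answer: $595984$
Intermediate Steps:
$B{\left(u \right)} = 2 u \left(-1 + u\right)$
$T{\left(N,I \right)} = 2 - I N$ ($T{\left(N,I \right)} = 2 - I \left(1 + 0\right) N = 2 - I 1 N = 2 - I N$)
$\left(T{\left(B{\left(-5 \right)},11 \right)} - 114\right)^{2} = \left(\left(2 - 11 \cdot 2 \left(-5\right) \left(-1 - 5\right)\right) - 114\right)^{2} = \left(\left(2 - 11 \cdot 2 \left(-5\right) \left(-6\right)\right) - 114\right)^{2} = \left(\left(2 - 11 \cdot 60\right) - 114\right)^{2} = \left(\left(2 - 660\right) - 114\right)^{2} = \left(-658 - 114\right)^{2} = \left(-772\right)^{2} = 595984$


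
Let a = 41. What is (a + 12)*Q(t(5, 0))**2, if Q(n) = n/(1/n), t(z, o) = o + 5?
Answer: 33125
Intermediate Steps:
t(z, o) = 5 + o
Q(n) = n**2 (Q(n) = n*n = n**2)
(a + 12)*Q(t(5, 0))**2 = (41 + 12)*((5 + 0)**2)**2 = 53*(5**2)**2 = 53*25**2 = 53*625 = 33125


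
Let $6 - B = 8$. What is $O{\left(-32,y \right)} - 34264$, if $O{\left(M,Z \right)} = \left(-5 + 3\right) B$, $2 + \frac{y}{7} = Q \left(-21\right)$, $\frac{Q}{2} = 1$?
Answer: $-34260$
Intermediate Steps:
$Q = 2$ ($Q = 2 \cdot 1 = 2$)
$B = -2$ ($B = 6 - 8 = -2$)
$y = -308$ ($y = -14 + 7 \cdot 2 \left(-21\right) = -14 + 7 \left(-42\right) = -14 - 294 = -308$)
$O{\left(M,Z \right)} = 4$ ($O{\left(M,Z \right)} = \left(-5 + 3\right) \left(-2\right) = \left(-2\right) \left(-2\right) = 4$)
$O{\left(-32,y \right)} - 34264 = 4 - 34264 = -34260$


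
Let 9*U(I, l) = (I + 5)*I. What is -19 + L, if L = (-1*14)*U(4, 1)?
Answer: -75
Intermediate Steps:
U(I, l) = I*(5 + I)/9 (U(I, l) = ((I + 5)*I)/9 = ((5 + I)*I)/9 = (I*(5 + I))/9 = I*(5 + I)/9)
L = -56 (L = (-1*14)*((⅑)*4*(5 + 4)) = -14*4*9/9 = -14*4 = -56)
-19 + L = -19 - 56 = -75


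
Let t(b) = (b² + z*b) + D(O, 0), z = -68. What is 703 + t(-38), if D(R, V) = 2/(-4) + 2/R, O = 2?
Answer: 9463/2 ≈ 4731.5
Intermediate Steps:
D(R, V) = -½ + 2/R (D(R, V) = 2*(-¼) + 2/R = -½ + 2/R)
t(b) = ½ + b² - 68*b (t(b) = (b² - 68*b) + (½)*(4 - 1*2)/2 = (b² - 68*b) + (½)*(½)*(4 - 2) = (b² - 68*b) + (½)*(½)*2 = (b² - 68*b) + ½ = ½ + b² - 68*b)
703 + t(-38) = 703 + (½ + (-38)² - 68*(-38)) = 703 + (½ + 1444 + 2584) = 703 + 8057/2 = 9463/2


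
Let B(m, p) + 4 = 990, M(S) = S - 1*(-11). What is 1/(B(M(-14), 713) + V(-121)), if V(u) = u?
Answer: 1/865 ≈ 0.0011561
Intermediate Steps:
M(S) = 11 + S (M(S) = S + 11 = 11 + S)
B(m, p) = 986 (B(m, p) = -4 + 990 = 986)
1/(B(M(-14), 713) + V(-121)) = 1/(986 - 121) = 1/865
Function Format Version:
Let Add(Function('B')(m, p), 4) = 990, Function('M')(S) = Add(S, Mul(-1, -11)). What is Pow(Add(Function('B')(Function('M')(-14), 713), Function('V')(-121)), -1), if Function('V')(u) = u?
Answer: Rational(1, 865) ≈ 0.0011561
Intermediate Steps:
Function('M')(S) = Add(11, S) (Function('M')(S) = Add(S, 11) = Add(11, S))
Function('B')(m, p) = 986 (Function('B')(m, p) = Add(-4, 990) = 986)
Pow(Add(Function('B')(Function('M')(-14), 713), Function('V')(-121)), -1) = Pow(Add(986, -121), -1) = Pow(865, -1) = Rational(1, 865)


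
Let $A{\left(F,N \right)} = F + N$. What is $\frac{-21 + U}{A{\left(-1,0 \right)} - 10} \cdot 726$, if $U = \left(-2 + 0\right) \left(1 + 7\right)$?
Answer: $2442$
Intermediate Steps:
$U = -16$ ($U = \left(-2\right) 8 = -16$)
$\frac{-21 + U}{A{\left(-1,0 \right)} - 10} \cdot 726 = \frac{-21 - 16}{\left(-1 + 0\right) - 10} \cdot 726 = - \frac{37}{-1 - 10} \cdot 726 = - \frac{37}{-11} \cdot 726 = \left(-37\right) \left(- \frac{1}{11}\right) 726 = \frac{37}{11} \cdot 726 = 2442$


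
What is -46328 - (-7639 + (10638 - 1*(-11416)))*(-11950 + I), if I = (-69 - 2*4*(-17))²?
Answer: 107503987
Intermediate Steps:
I = 4489 (I = (-69 - 8*(-17))² = (-69 + 136)² = 67² = 4489)
-46328 - (-7639 + (10638 - 1*(-11416)))*(-11950 + I) = -46328 - (-7639 + (10638 - 1*(-11416)))*(-11950 + 4489) = -46328 - (-7639 + (10638 + 11416))*(-7461) = -46328 - (-7639 + 22054)*(-7461) = -46328 - 14415*(-7461) = -46328 - 1*(-107550315) = -46328 + 107550315 = 107503987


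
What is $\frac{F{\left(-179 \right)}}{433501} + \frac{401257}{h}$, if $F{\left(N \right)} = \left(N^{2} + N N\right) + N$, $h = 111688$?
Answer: $\frac{181082509021}{48416859688} \approx 3.7401$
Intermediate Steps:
$F{\left(N \right)} = N + 2 N^{2}$ ($F{\left(N \right)} = \left(N^{2} + N^{2}\right) + N = 2 N^{2} + N = N + 2 N^{2}$)
$\frac{F{\left(-179 \right)}}{433501} + \frac{401257}{h} = \frac{\left(-179\right) \left(1 + 2 \left(-179\right)\right)}{433501} + \frac{401257}{111688} = - 179 \left(1 - 358\right) \frac{1}{433501} + 401257 \cdot \frac{1}{111688} = \left(-179\right) \left(-357\right) \frac{1}{433501} + \frac{401257}{111688} = 63903 \cdot \frac{1}{433501} + \frac{401257}{111688} = \frac{63903}{433501} + \frac{401257}{111688} = \frac{181082509021}{48416859688}$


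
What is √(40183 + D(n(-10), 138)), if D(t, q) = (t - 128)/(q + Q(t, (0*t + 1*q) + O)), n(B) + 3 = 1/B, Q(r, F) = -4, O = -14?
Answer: √18037709515/670 ≈ 200.45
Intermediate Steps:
n(B) = -3 + 1/B
D(t, q) = (-128 + t)/(-4 + q) (D(t, q) = (t - 128)/(q - 4) = (-128 + t)/(-4 + q))
√(40183 + D(n(-10), 138)) = √(40183 + (-128 + (-3 + 1/(-10)))/(-4 + 138)) = √(40183 + (-128 + (-3 - ⅒))/134) = √(40183 + (-128 - 31/10)/134) = √(40183 + (1/134)*(-1311/10)) = √(40183 - 1311/1340) = √(53843909/1340) = √18037709515/670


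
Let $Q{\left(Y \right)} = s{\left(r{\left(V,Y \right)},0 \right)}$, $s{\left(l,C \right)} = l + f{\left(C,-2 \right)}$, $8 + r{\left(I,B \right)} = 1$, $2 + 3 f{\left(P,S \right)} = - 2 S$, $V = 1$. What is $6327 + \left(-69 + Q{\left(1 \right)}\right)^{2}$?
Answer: $\frac{108019}{9} \approx 12002.0$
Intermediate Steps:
$f{\left(P,S \right)} = - \frac{2}{3} - \frac{2 S}{3}$ ($f{\left(P,S \right)} = - \frac{2}{3} + \frac{\left(-2\right) S}{3} = - \frac{2}{3} - \frac{2 S}{3}$)
$r{\left(I,B \right)} = -7$ ($r{\left(I,B \right)} = -8 + 1 = -7$)
$s{\left(l,C \right)} = \frac{2}{3} + l$ ($s{\left(l,C \right)} = l - - \frac{2}{3} = l + \left(- \frac{2}{3} + \frac{4}{3}\right) = l + \frac{2}{3} = \frac{2}{3} + l$)
$Q{\left(Y \right)} = - \frac{19}{3}$ ($Q{\left(Y \right)} = \frac{2}{3} - 7 = - \frac{19}{3}$)
$6327 + \left(-69 + Q{\left(1 \right)}\right)^{2} = 6327 + \left(-69 - \frac{19}{3}\right)^{2} = 6327 + \left(- \frac{226}{3}\right)^{2} = 6327 + \frac{51076}{9} = \frac{108019}{9}$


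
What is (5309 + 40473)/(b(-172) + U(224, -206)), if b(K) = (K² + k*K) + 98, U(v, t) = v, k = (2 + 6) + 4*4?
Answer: 22891/12889 ≈ 1.7760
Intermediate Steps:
k = 24 (k = 8 + 16 = 24)
b(K) = 98 + K² + 24*K (b(K) = (K² + 24*K) + 98 = 98 + K² + 24*K)
(5309 + 40473)/(b(-172) + U(224, -206)) = (5309 + 40473)/((98 + (-172)² + 24*(-172)) + 224) = 45782/((98 + 29584 - 4128) + 224) = 45782/(25554 + 224) = 45782/25778 = 45782*(1/25778) = 22891/12889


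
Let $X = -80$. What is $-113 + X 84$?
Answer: $-6833$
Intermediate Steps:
$-113 + X 84 = -113 - 6720 = -6833$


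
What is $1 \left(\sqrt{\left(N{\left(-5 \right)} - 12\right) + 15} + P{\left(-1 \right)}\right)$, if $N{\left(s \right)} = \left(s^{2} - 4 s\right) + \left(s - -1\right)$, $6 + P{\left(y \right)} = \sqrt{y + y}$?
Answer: $-6 + 2 \sqrt{11} + i \sqrt{2} \approx 0.63325 + 1.4142 i$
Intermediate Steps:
$P{\left(y \right)} = -6 + \sqrt{2} \sqrt{y}$ ($P{\left(y \right)} = -6 + \sqrt{y + y} = -6 + \sqrt{2 y} = -6 + \sqrt{2} \sqrt{y}$)
$N{\left(s \right)} = 1 + s^{2} - 3 s$ ($N{\left(s \right)} = \left(s^{2} - 4 s\right) + \left(s + 1\right) = \left(s^{2} - 4 s\right) + \left(1 + s\right) = 1 + s^{2} - 3 s$)
$1 \left(\sqrt{\left(N{\left(-5 \right)} - 12\right) + 15} + P{\left(-1 \right)}\right) = 1 \left(\sqrt{\left(\left(1 + \left(-5\right)^{2} - -15\right) - 12\right) + 15} - \left(6 - \sqrt{2} \sqrt{-1}\right)\right) = 1 \left(\sqrt{\left(\left(1 + 25 + 15\right) - 12\right) + 15} - \left(6 - \sqrt{2} i\right)\right) = 1 \left(\sqrt{\left(41 - 12\right) + 15} - \left(6 - i \sqrt{2}\right)\right) = 1 \left(\sqrt{29 + 15} - \left(6 - i \sqrt{2}\right)\right) = 1 \left(\sqrt{44} - \left(6 - i \sqrt{2}\right)\right) = 1 \left(2 \sqrt{11} - \left(6 - i \sqrt{2}\right)\right) = 1 \left(-6 + 2 \sqrt{11} + i \sqrt{2}\right) = -6 + 2 \sqrt{11} + i \sqrt{2}$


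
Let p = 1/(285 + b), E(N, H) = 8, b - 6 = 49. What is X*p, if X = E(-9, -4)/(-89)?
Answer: -2/7565 ≈ -0.00026438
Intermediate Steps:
b = 55 (b = 6 + 49 = 55)
X = -8/89 (X = 8/(-89) = 8*(-1/89) = -8/89 ≈ -0.089888)
p = 1/340 (p = 1/(285 + 55) = 1/340 ≈ 0.0029412)
X*p = -8/89*1/340 = -2/7565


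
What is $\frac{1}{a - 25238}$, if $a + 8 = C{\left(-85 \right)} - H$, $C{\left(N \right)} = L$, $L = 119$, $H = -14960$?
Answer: $- \frac{1}{10167} \approx -9.8357 \cdot 10^{-5}$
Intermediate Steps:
$C{\left(N \right)} = 119$
$a = 15071$ ($a = -8 + \left(119 - -14960\right) = -8 + \left(119 + 14960\right) = -8 + 15079 = 15071$)
$\frac{1}{a - 25238} = \frac{1}{15071 - 25238} = \frac{1}{-10167} = - \frac{1}{10167}$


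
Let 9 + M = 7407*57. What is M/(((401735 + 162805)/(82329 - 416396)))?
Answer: -4701324891/18818 ≈ -2.4983e+5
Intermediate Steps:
M = 422190 (M = -9 + 7407*57 = -9 + 422199 = 422190)
M/(((401735 + 162805)/(82329 - 416396))) = 422190/(((401735 + 162805)/(82329 - 416396))) = 422190/((564540/(-334067))) = 422190/((564540*(-1/334067))) = 422190/(-564540/334067) = 422190*(-334067/564540) = -4701324891/18818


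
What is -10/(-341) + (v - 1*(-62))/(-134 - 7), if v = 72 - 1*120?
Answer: -3364/48081 ≈ -0.069965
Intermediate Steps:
v = -48 (v = 72 - 120 = -48)
-10/(-341) + (v - 1*(-62))/(-134 - 7) = -10/(-341) + (-48 - 1*(-62))/(-134 - 7) = -10*(-1/341) + (-48 + 62)/(-141) = 10/341 + 14*(-1/141) = 10/341 - 14/141 = -3364/48081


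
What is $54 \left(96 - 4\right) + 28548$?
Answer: $33516$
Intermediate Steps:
$54 \left(96 - 4\right) + 28548 = 54 \cdot 92 + 28548 = 4968 + 28548 = 33516$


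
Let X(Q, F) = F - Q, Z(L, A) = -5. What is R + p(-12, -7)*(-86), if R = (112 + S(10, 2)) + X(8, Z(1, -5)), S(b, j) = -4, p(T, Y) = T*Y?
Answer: -7129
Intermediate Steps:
R = 95 (R = (112 - 4) + (-5 - 1*8) = 108 + (-5 - 8) = 108 - 13 = 95)
R + p(-12, -7)*(-86) = 95 - 12*(-7)*(-86) = 95 + 84*(-86) = 95 - 7224 = -7129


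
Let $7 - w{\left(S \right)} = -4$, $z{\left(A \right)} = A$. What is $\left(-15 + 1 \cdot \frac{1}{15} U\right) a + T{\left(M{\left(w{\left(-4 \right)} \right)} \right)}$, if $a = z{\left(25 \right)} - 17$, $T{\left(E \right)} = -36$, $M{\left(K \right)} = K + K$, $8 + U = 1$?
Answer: $- \frac{2396}{15} \approx -159.73$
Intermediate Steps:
$U = -7$ ($U = -8 + 1 = -7$)
$w{\left(S \right)} = 11$ ($w{\left(S \right)} = 7 - -4 = 7 + 4 = 11$)
$M{\left(K \right)} = 2 K$
$a = 8$ ($a = 25 - 17 = 8$)
$\left(-15 + 1 \cdot \frac{1}{15} U\right) a + T{\left(M{\left(w{\left(-4 \right)} \right)} \right)} = \left(-15 + 1 \cdot \frac{1}{15} \left(-7\right)\right) 8 - 36 = \left(-15 + \frac{1}{15} \left(-7\right)\right) 8 - 36 = \left(-15 - \frac{7}{15}\right) 8 - 36 = \left(- \frac{232}{15}\right) 8 - 36 = - \frac{1856}{15} - 36 = - \frac{2396}{15}$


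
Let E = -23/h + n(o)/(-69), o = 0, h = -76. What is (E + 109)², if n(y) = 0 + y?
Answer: 69006249/5776 ≈ 11947.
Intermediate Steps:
n(y) = y
E = 23/76 (E = -23/(-76) + 0/(-69) = -23*(-1/76) + 0*(-1/69) = 23/76 + 0 = 23/76 ≈ 0.30263)
(E + 109)² = (23/76 + 109)² = (8307/76)² = 69006249/5776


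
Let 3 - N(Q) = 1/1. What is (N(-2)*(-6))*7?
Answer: -84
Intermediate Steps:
N(Q) = 2 (N(Q) = 3 - 1/1 = 3 - 1*1 = 3 - 1 = 2)
(N(-2)*(-6))*7 = (2*(-6))*7 = -12*7 = -84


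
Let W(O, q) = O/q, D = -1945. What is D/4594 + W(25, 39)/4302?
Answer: -81553340/192693033 ≈ -0.42323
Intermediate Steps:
D/4594 + W(25, 39)/4302 = -1945/4594 + (25/39)/4302 = -1945*1/4594 + (25*(1/39))*(1/4302) = -1945/4594 + (25/39)*(1/4302) = -1945/4594 + 25/167778 = -81553340/192693033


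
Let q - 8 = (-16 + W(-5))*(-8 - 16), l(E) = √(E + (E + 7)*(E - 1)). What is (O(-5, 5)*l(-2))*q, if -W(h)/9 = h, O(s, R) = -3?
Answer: 2064*I*√17 ≈ 8510.1*I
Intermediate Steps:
W(h) = -9*h
l(E) = √(E + (-1 + E)*(7 + E)) (l(E) = √(E + (7 + E)*(-1 + E)) = √(E + (-1 + E)*(7 + E)))
q = -688 (q = 8 + (-16 - 9*(-5))*(-8 - 16) = 8 + (-16 + 45)*(-24) = 8 + 29*(-24) = 8 - 696 = -688)
(O(-5, 5)*l(-2))*q = -3*√(-7 + (-2)² + 7*(-2))*(-688) = -3*√(-7 + 4 - 14)*(-688) = -3*I*√17*(-688) = 2064*I*√17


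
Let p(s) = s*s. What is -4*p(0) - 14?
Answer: -14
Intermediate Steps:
p(s) = s²
-4*p(0) - 14 = -4*0² - 14 = -4*0 - 14 = 0 - 14 = -14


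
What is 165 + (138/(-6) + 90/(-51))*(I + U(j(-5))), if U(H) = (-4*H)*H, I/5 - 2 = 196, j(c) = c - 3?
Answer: -306209/17 ≈ -18012.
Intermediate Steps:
j(c) = -3 + c
I = 990 (I = 10 + 5*196 = 10 + 980 = 990)
U(H) = -4*H**2
165 + (138/(-6) + 90/(-51))*(I + U(j(-5))) = 165 + (138/(-6) + 90/(-51))*(990 - 4*(-3 - 5)**2) = 165 + (138*(-1/6) + 90*(-1/51))*(990 - 4*(-8)**2) = 165 + (-23 - 30/17)*(990 - 4*64) = 165 - 421*(990 - 256)/17 = 165 - 421/17*734 = 165 - 309014/17 = -306209/17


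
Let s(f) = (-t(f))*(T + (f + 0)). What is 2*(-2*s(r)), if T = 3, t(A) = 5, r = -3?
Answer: 0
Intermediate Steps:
s(f) = -15 - 5*f (s(f) = (-1*5)*(3 + (f + 0)) = -5*(3 + f) = -15 - 5*f)
2*(-2*s(r)) = 2*(-2*(-15 - 5*(-3))) = 2*(-2*(-15 + 15)) = 2*(-2*0) = 2*0 = 0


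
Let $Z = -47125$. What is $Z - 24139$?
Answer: $-71264$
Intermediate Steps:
$Z - 24139 = -47125 - 24139 = -71264$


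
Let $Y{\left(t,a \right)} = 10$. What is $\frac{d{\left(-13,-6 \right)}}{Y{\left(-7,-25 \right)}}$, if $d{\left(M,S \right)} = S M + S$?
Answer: $\frac{36}{5} \approx 7.2$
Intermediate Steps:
$d{\left(M,S \right)} = S + M S$ ($d{\left(M,S \right)} = M S + S = S + M S$)
$\frac{d{\left(-13,-6 \right)}}{Y{\left(-7,-25 \right)}} = \frac{\left(-6\right) \left(1 - 13\right)}{10} = \left(-6\right) \left(-12\right) \frac{1}{10} = 72 \cdot \frac{1}{10} = \frac{36}{5}$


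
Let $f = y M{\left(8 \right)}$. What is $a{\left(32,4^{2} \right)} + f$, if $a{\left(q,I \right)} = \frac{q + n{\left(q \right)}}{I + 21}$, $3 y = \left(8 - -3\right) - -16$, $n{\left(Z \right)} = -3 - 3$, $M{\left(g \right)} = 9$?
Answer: $\frac{3023}{37} \approx 81.703$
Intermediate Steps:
$n{\left(Z \right)} = -6$ ($n{\left(Z \right)} = -3 - 3 = -6$)
$y = 9$ ($y = \frac{\left(8 - -3\right) - -16}{3} = \frac{\left(8 + 3\right) + 16}{3} = \frac{11 + 16}{3} = \frac{1}{3} \cdot 27 = 9$)
$f = 81$ ($f = 9 \cdot 9 = 81$)
$a{\left(q,I \right)} = \frac{-6 + q}{21 + I}$ ($a{\left(q,I \right)} = \frac{q - 6}{I + 21} = \frac{-6 + q}{21 + I}$)
$a{\left(32,4^{2} \right)} + f = \frac{-6 + 32}{21 + 4^{2}} + 81 = \frac{1}{21 + 16} \cdot 26 + 81 = \frac{1}{37} \cdot 26 + 81 = \frac{26}{37} + 81 = \frac{3023}{37}$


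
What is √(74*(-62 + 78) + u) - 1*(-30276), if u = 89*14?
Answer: 30276 + 9*√30 ≈ 30325.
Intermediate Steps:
u = 1246
√(74*(-62 + 78) + u) - 1*(-30276) = √(74*(-62 + 78) + 1246) - 1*(-30276) = √(74*16 + 1246) + 30276 = √(1184 + 1246) + 30276 = √2430 + 30276 = 9*√30 + 30276 = 30276 + 9*√30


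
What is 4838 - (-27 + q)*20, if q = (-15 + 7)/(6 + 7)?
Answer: 70074/13 ≈ 5390.3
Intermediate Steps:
q = -8/13 ≈ -0.61539
4838 - (-27 + q)*20 = 4838 - (-27 - 8/13)*20 = 4838 - (-359)*20/13 = 4838 - 1*(-7180/13) = 4838 + 7180/13 = 70074/13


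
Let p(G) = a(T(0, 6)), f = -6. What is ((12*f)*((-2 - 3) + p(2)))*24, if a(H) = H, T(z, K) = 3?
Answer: 3456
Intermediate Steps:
p(G) = 3
((12*f)*((-2 - 3) + p(2)))*24 = ((12*(-6))*((-2 - 3) + 3))*24 = -72*(-5 + 3)*24 = -72*(-2)*24 = 144*24 = 3456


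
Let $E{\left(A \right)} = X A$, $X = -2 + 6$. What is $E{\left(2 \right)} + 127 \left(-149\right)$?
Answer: $-18915$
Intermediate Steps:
$X = 4$
$E{\left(A \right)} = 4 A$
$E{\left(2 \right)} + 127 \left(-149\right) = 4 \cdot 2 + 127 \left(-149\right) = 8 - 18923 = -18915$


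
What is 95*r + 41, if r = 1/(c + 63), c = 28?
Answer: 3826/91 ≈ 42.044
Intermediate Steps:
r = 1/91 (r = 1/(28 + 63) = 1/91 ≈ 0.010989)
95*r + 41 = 95*(1/91) + 41 = 95/91 + 41 = 3826/91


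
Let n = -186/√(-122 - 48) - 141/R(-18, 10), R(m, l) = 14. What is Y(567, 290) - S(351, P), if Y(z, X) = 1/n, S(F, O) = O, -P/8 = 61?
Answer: 826338398/1693431 - 6076*I*√170/1693431 ≈ 487.97 - 0.046782*I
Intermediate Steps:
P = -488 (P = -8*61 = -488)
n = -141/14 + 93*I*√170/85 (n = -186/√(-122 - 48) - 141/14 = -186*(-I*√170/170) - 141*1/14 = -186*(-I*√170/170) - 141/14 = -(-93)*I*√170/85 - 141/14 = 93*I*√170/85 - 141/14 = -141/14 + 93*I*√170/85 ≈ -10.071 + 14.266*I)
Y(z, X) = 1/(-141/14 + 93*I*√170/85)
Y(567, 290) - S(351, P) = (-55930/1693431 - 6076*I*√170/1693431) - 1*(-488) = (-55930/1693431 - 6076*I*√170/1693431) + 488 = 826338398/1693431 - 6076*I*√170/1693431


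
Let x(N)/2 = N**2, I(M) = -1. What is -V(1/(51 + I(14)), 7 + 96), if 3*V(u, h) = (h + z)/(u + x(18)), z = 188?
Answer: -4850/32401 ≈ -0.14969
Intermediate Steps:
x(N) = 2*N**2
V(u, h) = (188 + h)/(3*(648 + u)) (V(u, h) = ((h + 188)/(u + 2*18**2))/3 = ((188 + h)/(u + 2*324))/3 = ((188 + h)/(u + 648))/3 = ((188 + h)/(648 + u))/3 = (188 + h)/(3*(648 + u)))
-V(1/(51 + I(14)), 7 + 96) = -(188 + (7 + 96))/(3*(648 + 1/(51 - 1))) = -(188 + 103)/(3*(648 + 1/50)) = -291/(3*(648 + 1/50)) = -291/(3*32401/50) = -50*291/(3*32401) = -1*4850/32401 = -4850/32401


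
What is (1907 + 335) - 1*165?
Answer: 2077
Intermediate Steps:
(1907 + 335) - 1*165 = 2242 - 165 = 2077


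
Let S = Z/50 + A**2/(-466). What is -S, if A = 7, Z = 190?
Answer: -8609/2330 ≈ -3.6949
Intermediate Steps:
S = 8609/2330 (S = 190/50 + 7**2/(-466) = 190*(1/50) + 49*(-1/466) = 19/5 - 49/466 = 8609/2330 ≈ 3.6949)
-S = -1*8609/2330 = -8609/2330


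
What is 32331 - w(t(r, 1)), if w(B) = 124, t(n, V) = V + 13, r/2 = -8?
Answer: 32207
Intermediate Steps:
r = -16 (r = 2*(-8) = -16)
t(n, V) = 13 + V
32331 - w(t(r, 1)) = 32331 - 1*124 = 32331 - 124 = 32207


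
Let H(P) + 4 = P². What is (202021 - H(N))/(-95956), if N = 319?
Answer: -25066/23989 ≈ -1.0449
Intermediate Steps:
H(P) = -4 + P²
(202021 - H(N))/(-95956) = (202021 - (-4 + 319²))/(-95956) = (202021 - (-4 + 101761))*(-1/95956) = (202021 - 1*101757)*(-1/95956) = (202021 - 101757)*(-1/95956) = 100264*(-1/95956) = -25066/23989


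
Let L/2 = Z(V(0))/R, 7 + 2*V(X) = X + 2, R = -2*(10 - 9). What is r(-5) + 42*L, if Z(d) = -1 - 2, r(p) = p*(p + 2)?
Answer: 141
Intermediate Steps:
R = -2 (R = -2*1 = -2)
V(X) = -5/2 + X/2 (V(X) = -7/2 + (X + 2)/2 = -7/2 + (2 + X)/2 = -7/2 + (1 + X/2) = -5/2 + X/2)
r(p) = p*(2 + p)
Z(d) = -3
L = 3 (L = 2*(-3/(-2)) = 2*(-3*(-½)) = 2*(3/2) = 3)
r(-5) + 42*L = -5*(2 - 5) + 42*3 = -5*(-3) + 126 = 15 + 126 = 141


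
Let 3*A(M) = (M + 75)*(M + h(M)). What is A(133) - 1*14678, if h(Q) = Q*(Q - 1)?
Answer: 3635278/3 ≈ 1.2118e+6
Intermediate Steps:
h(Q) = Q*(-1 + Q)
A(M) = (75 + M)*(M + M*(-1 + M))/3 (A(M) = ((M + 75)*(M + M*(-1 + M)))/3 = ((75 + M)*(M + M*(-1 + M)))/3 = (75 + M)*(M + M*(-1 + M))/3)
A(133) - 1*14678 = (⅓)*133²*(75 + 133) - 1*14678 = (⅓)*17689*208 - 14678 = 3679312/3 - 14678 = 3635278/3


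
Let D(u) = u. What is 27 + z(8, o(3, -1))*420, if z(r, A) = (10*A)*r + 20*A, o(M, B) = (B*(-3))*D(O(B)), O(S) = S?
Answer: -125973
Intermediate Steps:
o(M, B) = -3*B² (o(M, B) = (B*(-3))*B = (-3*B)*B = -3*B²)
z(r, A) = 20*A + 10*A*r (z(r, A) = 10*A*r + 20*A = 20*A + 10*A*r)
27 + z(8, o(3, -1))*420 = 27 + (10*(-3*(-1)²)*(2 + 8))*420 = 27 + (10*(-3*1)*10)*420 = 27 + (10*(-3)*10)*420 = 27 - 300*420 = 27 - 126000 = -125973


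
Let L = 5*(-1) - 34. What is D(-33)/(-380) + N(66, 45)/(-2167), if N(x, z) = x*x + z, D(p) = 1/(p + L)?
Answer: -120409193/59289120 ≈ -2.0309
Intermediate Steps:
L = -39 (L = -5 - 34 = -39)
D(p) = 1/(-39 + p) (D(p) = 1/(p - 39) = 1/(-39 + p))
N(x, z) = z + x**2 (N(x, z) = x**2 + z = z + x**2)
D(-33)/(-380) + N(66, 45)/(-2167) = 1/(-39 - 33*(-380)) + (45 + 66**2)/(-2167) = -1/380/(-72) + (45 + 4356)*(-1/2167) = -1/72*(-1/380) + 4401*(-1/2167) = 1/27360 - 4401/2167 = -120409193/59289120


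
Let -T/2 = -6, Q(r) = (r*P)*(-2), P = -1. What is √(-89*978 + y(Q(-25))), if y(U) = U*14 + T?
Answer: I*√87730 ≈ 296.19*I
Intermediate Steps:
Q(r) = 2*r (Q(r) = (r*(-1))*(-2) = -r*(-2) = 2*r)
T = 12 (T = -2*(-6) = 12)
y(U) = 12 + 14*U (y(U) = U*14 + 12 = 14*U + 12 = 12 + 14*U)
√(-89*978 + y(Q(-25))) = √(-89*978 + (12 + 14*(2*(-25)))) = √(-87042 + (12 + 14*(-50))) = √(-87042 + (12 - 700)) = √(-87042 - 688) = √(-87730) = I*√87730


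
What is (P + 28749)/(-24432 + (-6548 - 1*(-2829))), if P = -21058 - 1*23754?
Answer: 16063/28151 ≈ 0.57060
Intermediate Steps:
P = -44812 (P = -21058 - 23754 = -44812)
(P + 28749)/(-24432 + (-6548 - 1*(-2829))) = (-44812 + 28749)/(-24432 + (-6548 - 1*(-2829))) = -16063/(-24432 + (-6548 + 2829)) = -16063/(-24432 - 3719) = -16063/(-28151) = -16063*(-1/28151) = 16063/28151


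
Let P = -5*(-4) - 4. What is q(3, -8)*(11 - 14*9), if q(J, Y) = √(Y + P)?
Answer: -230*√2 ≈ -325.27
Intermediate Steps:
P = 16 (P = 20 - 4 = 16)
q(J, Y) = √(16 + Y) (q(J, Y) = √(Y + 16) = √(16 + Y))
q(3, -8)*(11 - 14*9) = √(16 - 8)*(11 - 14*9) = √8*(11 - 126) = (2*√2)*(-115) = -230*√2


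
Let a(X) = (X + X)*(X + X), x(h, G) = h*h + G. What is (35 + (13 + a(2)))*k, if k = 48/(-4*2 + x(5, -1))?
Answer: 192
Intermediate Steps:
x(h, G) = G + h² (x(h, G) = h² + G = G + h²)
a(X) = 4*X² (a(X) = (2*X)*(2*X) = 4*X²)
k = 3 (k = 48/(-4*2 + (-1 + 5²)) = 48/(-8 + (-1 + 25)) = 48/(-8 + 24) = 48/16 = 48*(1/16) = 3)
(35 + (13 + a(2)))*k = (35 + (13 + 4*2²))*3 = (35 + (13 + 4*4))*3 = (35 + (13 + 16))*3 = (35 + 29)*3 = 64*3 = 192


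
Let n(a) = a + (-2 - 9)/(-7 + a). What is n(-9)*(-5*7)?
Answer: 4655/16 ≈ 290.94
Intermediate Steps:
n(a) = a - 11/(-7 + a)
n(-9)*(-5*7) = ((-11 + (-9)² - 7*(-9))/(-7 - 9))*(-5*7) = ((-11 + 81 + 63)/(-16))*(-35) = -1/16*133*(-35) = -133/16*(-35) = 4655/16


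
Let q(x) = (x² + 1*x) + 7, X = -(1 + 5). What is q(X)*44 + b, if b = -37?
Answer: 1591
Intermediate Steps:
X = -6 (X = -1*6 = -6)
q(x) = 7 + x + x² (q(x) = (x² + x) + 7 = (x + x²) + 7 = 7 + x + x²)
q(X)*44 + b = (7 - 6 + (-6)²)*44 - 37 = (7 - 6 + 36)*44 - 37 = 37*44 - 37 = 1628 - 37 = 1591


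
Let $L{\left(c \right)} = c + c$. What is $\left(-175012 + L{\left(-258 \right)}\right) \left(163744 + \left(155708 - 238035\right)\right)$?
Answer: $-14290963176$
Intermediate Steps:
$L{\left(c \right)} = 2 c$
$\left(-175012 + L{\left(-258 \right)}\right) \left(163744 + \left(155708 - 238035\right)\right) = \left(-175012 + 2 \left(-258\right)\right) \left(163744 + \left(155708 - 238035\right)\right) = \left(-175012 - 516\right) \left(163744 - 82327\right) = \left(-175528\right) 81417 = -14290963176$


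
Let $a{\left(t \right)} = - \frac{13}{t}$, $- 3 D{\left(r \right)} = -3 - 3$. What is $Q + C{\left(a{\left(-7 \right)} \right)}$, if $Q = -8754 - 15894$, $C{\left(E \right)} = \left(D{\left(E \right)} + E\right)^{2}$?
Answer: $- \frac{1207023}{49} \approx -24633.0$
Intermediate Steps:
$D{\left(r \right)} = 2$ ($D{\left(r \right)} = - \frac{-3 - 3}{3} = \left(- \frac{1}{3}\right) \left(-6\right) = 2$)
$C{\left(E \right)} = \left(2 + E\right)^{2}$
$Q = -24648$ ($Q = -8754 - 15894 = -24648$)
$Q + C{\left(a{\left(-7 \right)} \right)} = -24648 + \left(2 - \frac{13}{-7}\right)^{2} = -24648 + \left(2 - - \frac{13}{7}\right)^{2} = -24648 + \left(2 + \frac{13}{7}\right)^{2} = -24648 + \left(\frac{27}{7}\right)^{2} = -24648 + \frac{729}{49} = - \frac{1207023}{49}$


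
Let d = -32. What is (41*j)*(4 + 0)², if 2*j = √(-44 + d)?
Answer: 656*I*√19 ≈ 2859.4*I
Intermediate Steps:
j = I*√19 (j = √(-44 - 32)/2 = √(-76)/2 = (2*I*√19)/2 = I*√19 ≈ 4.3589*I)
(41*j)*(4 + 0)² = (41*(I*√19))*(4 + 0)² = (41*I*√19)*4² = (41*I*√19)*16 = 656*I*√19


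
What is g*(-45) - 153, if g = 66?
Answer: -3123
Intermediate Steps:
g*(-45) - 153 = 66*(-45) - 153 = -2970 - 153 = -3123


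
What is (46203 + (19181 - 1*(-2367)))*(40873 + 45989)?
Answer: 5884987362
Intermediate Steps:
(46203 + (19181 - 1*(-2367)))*(40873 + 45989) = (46203 + (19181 + 2367))*86862 = (46203 + 21548)*86862 = 67751*86862 = 5884987362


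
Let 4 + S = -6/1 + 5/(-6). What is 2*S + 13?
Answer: -26/3 ≈ -8.6667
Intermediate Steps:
S = -65/6 (S = -4 + (-6/1 + 5/(-6)) = -4 + (-6*1 + 5*(-1/6)) = -4 + (-6 - 5/6) = -4 - 41/6 = -65/6 ≈ -10.833)
2*S + 13 = 2*(-65/6) + 13 = -65/3 + 13 = -26/3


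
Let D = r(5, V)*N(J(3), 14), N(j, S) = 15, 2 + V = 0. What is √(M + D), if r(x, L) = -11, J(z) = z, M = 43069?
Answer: 2*√10726 ≈ 207.13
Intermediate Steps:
V = -2 (V = -2 + 0 = -2)
D = -165 (D = -11*15 = -165)
√(M + D) = √(43069 - 165) = √42904 = 2*√10726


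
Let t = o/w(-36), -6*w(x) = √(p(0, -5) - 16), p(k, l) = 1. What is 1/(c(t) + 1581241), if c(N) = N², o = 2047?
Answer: -5/42376303 ≈ -1.1799e-7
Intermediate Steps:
w(x) = -I*√15/6 (w(x) = -√(1 - 16)/6 = -I*√15/6)
t = 4094*I*√15/5 (t = 2047/((-I*√15/6)) = 2047*(2*I*√15/5) = 4094*I*√15/5 ≈ 3171.2*I)
1/(c(t) + 1581241) = 1/((4094*I*√15/5)² + 1581241) = 1/(-50282508/5 + 1581241) = 1/(-42376303/5) = -5/42376303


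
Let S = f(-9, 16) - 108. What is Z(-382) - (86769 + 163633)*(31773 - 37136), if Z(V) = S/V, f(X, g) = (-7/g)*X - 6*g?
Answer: 8207841022913/6112 ≈ 1.3429e+9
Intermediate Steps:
f(X, g) = -6*g - 7*X/g (f(X, g) = -7*X/g - 6*g = -6*g - 7*X/g)
S = -3201/16 (S = (-6*16 - 7*(-9)/16) - 108 = (-96 - 7*(-9)*1/16) - 108 = (-96 + 63/16) - 108 = -1473/16 - 108 = -3201/16 ≈ -200.06)
Z(V) = -3201/(16*V)
Z(-382) - (86769 + 163633)*(31773 - 37136) = -3201/16/(-382) - (86769 + 163633)*(31773 - 37136) = -3201/16*(-1/382) - 250402*(-5363) = 3201/6112 - 1*(-1342905926) = 3201/6112 + 1342905926 = 8207841022913/6112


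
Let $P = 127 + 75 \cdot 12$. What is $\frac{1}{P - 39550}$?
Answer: $- \frac{1}{38523} \approx -2.5959 \cdot 10^{-5}$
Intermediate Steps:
$P = 1027$ ($P = 127 + 900 = 1027$)
$\frac{1}{P - 39550} = \frac{1}{1027 - 39550} = \frac{1}{-38523} = - \frac{1}{38523}$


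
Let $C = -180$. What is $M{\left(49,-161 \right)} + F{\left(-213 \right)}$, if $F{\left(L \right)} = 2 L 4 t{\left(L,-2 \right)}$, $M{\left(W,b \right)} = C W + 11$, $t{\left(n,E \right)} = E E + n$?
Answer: $347327$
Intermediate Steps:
$t{\left(n,E \right)} = n + E^{2}$ ($t{\left(n,E \right)} = E^{2} + n = n + E^{2}$)
$M{\left(W,b \right)} = 11 - 180 W$ ($M{\left(W,b \right)} = - 180 W + 11 = 11 - 180 W$)
$F{\left(L \right)} = 2 L \left(16 + 4 L\right)$ ($F{\left(L \right)} = 2 L 4 \left(L + \left(-2\right)^{2}\right) = 2 L 4 \left(L + 4\right) = 2 L 4 \left(4 + L\right) = 2 L \left(16 + 4 L\right)$)
$M{\left(49,-161 \right)} + F{\left(-213 \right)} = \left(11 - 8820\right) + 8 \left(-213\right) \left(4 - 213\right) = \left(11 - 8820\right) + 8 \left(-213\right) \left(-209\right) = -8809 + 356136 = 347327$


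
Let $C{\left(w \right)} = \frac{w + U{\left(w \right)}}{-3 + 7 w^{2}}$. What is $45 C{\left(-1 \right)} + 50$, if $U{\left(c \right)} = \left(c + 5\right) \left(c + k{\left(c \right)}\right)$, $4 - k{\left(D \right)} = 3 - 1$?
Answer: $\frac{335}{4} \approx 83.75$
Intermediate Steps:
$k{\left(D \right)} = 2$ ($k{\left(D \right)} = 4 - \left(3 - 1\right) = 4 - 2 = 2$)
$U{\left(c \right)} = \left(2 + c\right) \left(5 + c\right)$ ($U{\left(c \right)} = \left(c + 5\right) \left(c + 2\right) = \left(5 + c\right) \left(2 + c\right) = \left(2 + c\right) \left(5 + c\right)$)
$C{\left(w \right)} = \frac{10 + w^{2} + 8 w}{-3 + 7 w^{2}}$ ($C{\left(w \right)} = \frac{w + \left(10 + w^{2} + 7 w\right)}{-3 + 7 w^{2}} = \frac{10 + w^{2} + 8 w}{-3 + 7 w^{2}}$)
$45 C{\left(-1 \right)} + 50 = 45 \frac{10 + \left(-1\right)^{2} + 8 \left(-1\right)}{-3 + 7 \left(-1\right)^{2}} + 50 = 45 \frac{10 + 1 - 8}{-3 + 7 \cdot 1} + 50 = 45 \frac{1}{-3 + 7} \cdot 3 + 50 = 45 \cdot \frac{1}{4} \cdot 3 + 50 = 45 \cdot \frac{3}{4} + 50 = \frac{135}{4} + 50 = \frac{335}{4}$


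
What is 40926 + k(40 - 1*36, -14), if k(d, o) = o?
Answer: 40912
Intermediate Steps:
40926 + k(40 - 1*36, -14) = 40926 - 14 = 40912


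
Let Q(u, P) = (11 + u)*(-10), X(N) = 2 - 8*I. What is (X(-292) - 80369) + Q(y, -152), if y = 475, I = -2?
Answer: -85211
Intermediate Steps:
X(N) = 18 (X(N) = 2 - 8*(-2) = 2 + 16 = 18)
Q(u, P) = -110 - 10*u
(X(-292) - 80369) + Q(y, -152) = (18 - 80369) + (-110 - 10*475) = -80351 + (-110 - 4750) = -80351 - 4860 = -85211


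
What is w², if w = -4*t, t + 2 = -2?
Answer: 256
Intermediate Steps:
t = -4 (t = -2 - 2 = -4)
w = 16 (w = -4*(-4) = 16)
w² = 16² = 256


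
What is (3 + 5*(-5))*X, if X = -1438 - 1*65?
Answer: 33066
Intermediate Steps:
X = -1503 (X = -1438 - 65 = -1503)
(3 + 5*(-5))*X = (3 + 5*(-5))*(-1503) = (3 - 25)*(-1503) = -22*(-1503) = 33066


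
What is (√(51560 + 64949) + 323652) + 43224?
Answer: 366876 + √116509 ≈ 3.6722e+5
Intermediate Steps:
(√(51560 + 64949) + 323652) + 43224 = (√116509 + 323652) + 43224 = (323652 + √116509) + 43224 = 366876 + √116509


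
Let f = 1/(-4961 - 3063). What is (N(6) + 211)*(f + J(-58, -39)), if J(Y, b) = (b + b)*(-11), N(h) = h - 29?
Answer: 323575777/2006 ≈ 1.6130e+5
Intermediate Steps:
N(h) = -29 + h
J(Y, b) = -22*b (J(Y, b) = (2*b)*(-11) = -22*b)
f = -1/8024 (f = 1/(-8024) = -1/8024 ≈ -0.00012463)
(N(6) + 211)*(f + J(-58, -39)) = ((-29 + 6) + 211)*(-1/8024 - 22*(-39)) = (-23 + 211)*(-1/8024 + 858) = 188*(6884591/8024) = 323575777/2006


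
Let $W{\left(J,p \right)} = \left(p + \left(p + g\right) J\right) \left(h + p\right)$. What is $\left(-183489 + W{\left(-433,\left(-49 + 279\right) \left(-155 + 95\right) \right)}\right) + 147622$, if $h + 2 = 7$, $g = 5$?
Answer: $-82210441692$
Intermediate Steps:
$h = 5$ ($h = -2 + 7 = 5$)
$W{\left(J,p \right)} = \left(5 + p\right) \left(p + J \left(5 + p\right)\right)$ ($W{\left(J,p \right)} = \left(p + \left(p + 5\right) J\right) \left(5 + p\right) = \left(p + \left(5 + p\right) J\right) \left(5 + p\right) = \left(p + J \left(5 + p\right)\right) \left(5 + p\right) = \left(5 + p\right) \left(p + J \left(5 + p\right)\right)$)
$\left(-183489 + W{\left(-433,\left(-49 + 279\right) \left(-155 + 95\right) \right)}\right) + 147622 = \left(-183489 + \left(\left(\left(-49 + 279\right) \left(-155 + 95\right)\right)^{2} + 5 \left(-49 + 279\right) \left(-155 + 95\right) + 25 \left(-433\right) - 433 \left(\left(-49 + 279\right) \left(-155 + 95\right)\right)^{2} + 10 \left(-433\right) \left(-49 + 279\right) \left(-155 + 95\right)\right)\right) + 147622 = \left(-183489 + \left(\left(230 \left(-60\right)\right)^{2} + 5 \cdot 230 \left(-60\right) - 10825 - 433 \left(230 \left(-60\right)\right)^{2} + 10 \left(-433\right) 230 \left(-60\right)\right)\right) + 147622 = \left(-183489 + \left(\left(-13800\right)^{2} + 5 \left(-13800\right) - 10825 - 433 \left(-13800\right)^{2} + 10 \left(-433\right) \left(-13800\right)\right)\right) + 147622 = \left(-183489 - 82210405825\right) + 147622 = -82210589314 + 147622 = -82210441692$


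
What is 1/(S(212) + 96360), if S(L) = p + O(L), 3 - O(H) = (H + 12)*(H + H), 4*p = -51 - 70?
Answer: 4/5427 ≈ 0.00073706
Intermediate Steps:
p = -121/4 (p = (-51 - 70)/4 = (¼)*(-121) = -121/4 ≈ -30.250)
O(H) = 3 - 2*H*(12 + H) (O(H) = 3 - (H + 12)*(H + H) = 3 - (12 + H)*2*H = 3 - 2*H*(12 + H))
S(L) = -109/4 - 24*L - 2*L² (S(L) = -121/4 + (3 - 24*L - 2*L²) = -109/4 - 24*L - 2*L²)
1/(S(212) + 96360) = 1/((-109/4 - 24*212 - 2*212²) + 96360) = 1/((-109/4 - 5088 - 2*44944) + 96360) = 1/((-109/4 - 5088 - 89888) + 96360) = 1/(-380013/4 + 96360) = 1/(5427/4) = 4/5427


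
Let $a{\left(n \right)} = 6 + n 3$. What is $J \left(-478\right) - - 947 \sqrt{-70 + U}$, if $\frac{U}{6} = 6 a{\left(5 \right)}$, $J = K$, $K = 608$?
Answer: $-290624 + 6629 \sqrt{14} \approx -2.6582 \cdot 10^{5}$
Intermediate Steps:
$a{\left(n \right)} = 6 + 3 n$
$J = 608$
$U = 756$ ($U = 6 \cdot 6 \left(6 + 3 \cdot 5\right) = 6 \cdot 6 \left(6 + 15\right) = 6 \cdot 6 \cdot 21 = 6 \cdot 126 = 756$)
$J \left(-478\right) - - 947 \sqrt{-70 + U} = 608 \left(-478\right) - - 947 \sqrt{-70 + 756} = -290624 - - 947 \sqrt{686} = -290624 - - 947 \cdot 7 \sqrt{14} = -290624 - - 6629 \sqrt{14} = -290624 + 6629 \sqrt{14}$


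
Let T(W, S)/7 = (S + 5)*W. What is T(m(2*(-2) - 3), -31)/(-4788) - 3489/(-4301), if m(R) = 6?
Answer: 254786/245157 ≈ 1.0393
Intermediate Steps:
T(W, S) = 7*W*(5 + S) (T(W, S) = 7*((S + 5)*W) = 7*((5 + S)*W) = 7*(W*(5 + S)) = 7*W*(5 + S))
T(m(2*(-2) - 3), -31)/(-4788) - 3489/(-4301) = (7*6*(5 - 31))/(-4788) - 3489/(-4301) = (7*6*(-26))*(-1/4788) - 3489*(-1/4301) = -1092*(-1/4788) + 3489/4301 = 13/57 + 3489/4301 = 254786/245157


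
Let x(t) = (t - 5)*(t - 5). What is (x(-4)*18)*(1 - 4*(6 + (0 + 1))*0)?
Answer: 1458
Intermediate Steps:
x(t) = (-5 + t)² (x(t) = (-5 + t)*(-5 + t) = (-5 + t)²)
(x(-4)*18)*(1 - 4*(6 + (0 + 1))*0) = ((-5 - 4)²*18)*(1 - 4*(6 + (0 + 1))*0) = ((-9)²*18)*(1 - 4*(6 + 1)*0) = (81*18)*(1 - 4*7*0) = 1458*(1 - 28*0) = 1458*(1 + 0) = 1458*1 = 1458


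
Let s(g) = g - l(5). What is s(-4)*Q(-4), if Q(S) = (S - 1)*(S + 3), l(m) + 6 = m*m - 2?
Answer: -105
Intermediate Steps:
l(m) = -8 + m² (l(m) = -6 + (m*m - 2) = -6 + (m² - 2) = -6 + (-2 + m²) = -8 + m²)
Q(S) = (-1 + S)*(3 + S)
s(g) = -17 + g (s(g) = g - (-8 + 5²) = g - (-8 + 25) = g - 1*17 = g - 17 = -17 + g)
s(-4)*Q(-4) = (-17 - 4)*(-3 + (-4)² + 2*(-4)) = -21*(-3 + 16 - 8) = -21*5 = -105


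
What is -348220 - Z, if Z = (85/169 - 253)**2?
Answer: -11766411004/28561 ≈ -4.1198e+5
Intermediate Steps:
Z = 1820899584/28561 (Z = (85*(1/169) - 253)**2 = (85/169 - 253)**2 = (-42672/169)**2 = 1820899584/28561 ≈ 63755.)
-348220 - Z = -348220 - 1*1820899584/28561 = -348220 - 1820899584/28561 = -11766411004/28561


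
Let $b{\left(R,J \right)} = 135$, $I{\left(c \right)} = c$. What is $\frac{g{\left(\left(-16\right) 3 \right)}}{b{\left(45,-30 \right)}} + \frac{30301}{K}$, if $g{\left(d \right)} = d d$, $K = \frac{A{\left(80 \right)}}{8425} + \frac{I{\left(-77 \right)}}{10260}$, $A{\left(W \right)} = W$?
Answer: $\frac{1571541916348}{103245} \approx 1.5221 \cdot 10^{7}$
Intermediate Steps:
$K = \frac{6883}{3457620}$ ($K = \frac{80}{8425} - \frac{77}{10260} = 80 \cdot \frac{1}{8425} - \frac{77}{10260} = \frac{16}{1685} - \frac{77}{10260} = \frac{6883}{3457620} \approx 0.0019907$)
$g{\left(d \right)} = d^{2}$
$\frac{g{\left(\left(-16\right) 3 \right)}}{b{\left(45,-30 \right)}} + \frac{30301}{K} = \frac{\left(\left(-16\right) 3\right)^{2}}{135} + \frac{30301}{\frac{6883}{3457620}} = \left(-48\right)^{2} \cdot \frac{1}{135} + 30301 \cdot \frac{3457620}{6883} = 2304 \cdot \frac{1}{135} + \frac{104769343620}{6883} = \frac{256}{15} + \frac{104769343620}{6883} = \frac{1571541916348}{103245}$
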